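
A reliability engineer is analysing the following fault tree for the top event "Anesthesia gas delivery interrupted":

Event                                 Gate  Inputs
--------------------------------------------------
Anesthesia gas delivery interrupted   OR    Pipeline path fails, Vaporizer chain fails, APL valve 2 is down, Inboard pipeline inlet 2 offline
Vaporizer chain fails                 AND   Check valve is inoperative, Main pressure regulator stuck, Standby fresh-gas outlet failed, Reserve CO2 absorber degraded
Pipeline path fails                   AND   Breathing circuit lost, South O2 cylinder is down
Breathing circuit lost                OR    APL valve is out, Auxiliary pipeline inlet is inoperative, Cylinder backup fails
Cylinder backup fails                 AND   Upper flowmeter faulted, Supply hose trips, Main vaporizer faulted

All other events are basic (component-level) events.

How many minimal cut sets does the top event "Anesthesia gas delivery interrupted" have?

6

Cylinder backup fails [AND]: one cut set from each child combined → 1 × 1 × 1 = 1 cut set(s).
Breathing circuit lost [OR]: union of children's cut sets → 3 cut set(s).
Pipeline path fails [AND]: one cut set from each child combined → 3 × 1 = 3 cut set(s).
Vaporizer chain fails [AND]: one cut set from each child combined → 1 × 1 × 1 × 1 = 1 cut set(s).
Anesthesia gas delivery interrupted [OR]: union of children's cut sets → 6 cut set(s).
Minimal cut sets: {APL valve is out, South O2 cylinder is down}; {Auxiliary pipeline inlet is inoperative, South O2 cylinder is down}; {Main vaporizer faulted, South O2 cylinder is down, Supply hose trips, Upper flowmeter faulted}; {Check valve is inoperative, Main pressure regulator stuck, Reserve CO2 absorber degraded, Standby fresh-gas outlet failed}; {APL valve 2 is down}; {Inboard pipeline inlet 2 offline}.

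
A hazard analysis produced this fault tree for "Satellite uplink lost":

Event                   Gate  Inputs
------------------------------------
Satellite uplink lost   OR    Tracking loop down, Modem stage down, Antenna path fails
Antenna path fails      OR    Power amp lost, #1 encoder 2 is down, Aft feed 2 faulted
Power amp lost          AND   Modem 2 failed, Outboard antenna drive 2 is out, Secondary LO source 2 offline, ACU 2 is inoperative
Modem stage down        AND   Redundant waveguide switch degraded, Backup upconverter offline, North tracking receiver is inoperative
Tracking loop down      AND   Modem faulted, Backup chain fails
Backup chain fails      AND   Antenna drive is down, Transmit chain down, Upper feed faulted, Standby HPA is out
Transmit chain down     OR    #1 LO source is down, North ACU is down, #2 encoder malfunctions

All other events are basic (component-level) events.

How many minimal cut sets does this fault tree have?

7

Transmit chain down [OR]: union of children's cut sets → 3 cut set(s).
Backup chain fails [AND]: one cut set from each child combined → 1 × 3 × 1 × 1 = 3 cut set(s).
Tracking loop down [AND]: one cut set from each child combined → 1 × 3 = 3 cut set(s).
Modem stage down [AND]: one cut set from each child combined → 1 × 1 × 1 = 1 cut set(s).
Power amp lost [AND]: one cut set from each child combined → 1 × 1 × 1 × 1 = 1 cut set(s).
Antenna path fails [OR]: union of children's cut sets → 3 cut set(s).
Satellite uplink lost [OR]: union of children's cut sets → 7 cut set(s).
Minimal cut sets: {#1 LO source is down, Antenna drive is down, Modem faulted, Standby HPA is out, Upper feed faulted}; {Antenna drive is down, Modem faulted, North ACU is down, Standby HPA is out, Upper feed faulted}; {#2 encoder malfunctions, Antenna drive is down, Modem faulted, Standby HPA is out, Upper feed faulted}; {Backup upconverter offline, North tracking receiver is inoperative, Redundant waveguide switch degraded}; {ACU 2 is inoperative, Modem 2 failed, Outboard antenna drive 2 is out, Secondary LO source 2 offline}; {#1 encoder 2 is down}; {Aft feed 2 faulted}.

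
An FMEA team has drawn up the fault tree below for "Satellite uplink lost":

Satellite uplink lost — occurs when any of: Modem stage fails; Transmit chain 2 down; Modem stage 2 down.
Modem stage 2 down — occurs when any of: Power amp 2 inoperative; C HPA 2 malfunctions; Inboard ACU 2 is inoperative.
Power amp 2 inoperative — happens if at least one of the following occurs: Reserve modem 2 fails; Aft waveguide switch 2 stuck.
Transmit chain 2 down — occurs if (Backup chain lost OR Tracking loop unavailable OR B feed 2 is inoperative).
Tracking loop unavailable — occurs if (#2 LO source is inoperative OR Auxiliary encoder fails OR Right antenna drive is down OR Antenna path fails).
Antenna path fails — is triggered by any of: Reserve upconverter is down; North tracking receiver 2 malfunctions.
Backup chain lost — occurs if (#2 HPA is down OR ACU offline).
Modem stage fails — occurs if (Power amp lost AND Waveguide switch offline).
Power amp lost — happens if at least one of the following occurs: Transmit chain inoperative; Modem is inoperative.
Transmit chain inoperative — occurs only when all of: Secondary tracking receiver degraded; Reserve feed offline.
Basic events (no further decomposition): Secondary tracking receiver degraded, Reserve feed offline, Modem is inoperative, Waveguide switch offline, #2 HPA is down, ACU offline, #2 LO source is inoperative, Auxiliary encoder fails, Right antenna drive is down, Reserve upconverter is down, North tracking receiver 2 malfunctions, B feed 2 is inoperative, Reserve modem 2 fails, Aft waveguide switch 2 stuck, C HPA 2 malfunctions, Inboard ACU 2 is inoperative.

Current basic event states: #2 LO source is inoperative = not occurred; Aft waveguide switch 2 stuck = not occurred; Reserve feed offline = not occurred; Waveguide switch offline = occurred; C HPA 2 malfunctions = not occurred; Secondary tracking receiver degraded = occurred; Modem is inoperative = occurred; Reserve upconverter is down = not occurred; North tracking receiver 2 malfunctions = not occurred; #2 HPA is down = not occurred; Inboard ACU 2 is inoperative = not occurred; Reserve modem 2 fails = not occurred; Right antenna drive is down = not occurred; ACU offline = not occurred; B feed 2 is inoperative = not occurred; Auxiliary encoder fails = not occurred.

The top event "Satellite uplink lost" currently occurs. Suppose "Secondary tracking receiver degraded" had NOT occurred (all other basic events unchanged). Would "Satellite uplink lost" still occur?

Counterfactual: set "Secondary tracking receiver degraded" to not occurred.
Transmit chain inoperative [AND]: Secondary tracking receiver degraded=not, Reserve feed offline=not → not all inputs occur → does not occur.
Power amp lost [OR]: Transmit chain inoperative=not, Modem is inoperative=occurs → at least one input occurs → occurs.
Modem stage fails [AND]: Power amp lost=occurs, Waveguide switch offline=occurs → all inputs occur → occurs.
Backup chain lost [OR]: #2 HPA is down=not, ACU offline=not → no input occurs → does not occur.
Antenna path fails [OR]: Reserve upconverter is down=not, North tracking receiver 2 malfunctions=not → no input occurs → does not occur.
Tracking loop unavailable [OR]: #2 LO source is inoperative=not, Auxiliary encoder fails=not, Right antenna drive is down=not, Antenna path fails=not → no input occurs → does not occur.
Transmit chain 2 down [OR]: Backup chain lost=not, Tracking loop unavailable=not, B feed 2 is inoperative=not → no input occurs → does not occur.
Power amp 2 inoperative [OR]: Reserve modem 2 fails=not, Aft waveguide switch 2 stuck=not → no input occurs → does not occur.
Modem stage 2 down [OR]: Power amp 2 inoperative=not, C HPA 2 malfunctions=not, Inboard ACU 2 is inoperative=not → no input occurs → does not occur.
Satellite uplink lost [OR]: Modem stage fails=occurs, Transmit chain 2 down=not, Modem stage 2 down=not → at least one input occurs → occurs.

Yes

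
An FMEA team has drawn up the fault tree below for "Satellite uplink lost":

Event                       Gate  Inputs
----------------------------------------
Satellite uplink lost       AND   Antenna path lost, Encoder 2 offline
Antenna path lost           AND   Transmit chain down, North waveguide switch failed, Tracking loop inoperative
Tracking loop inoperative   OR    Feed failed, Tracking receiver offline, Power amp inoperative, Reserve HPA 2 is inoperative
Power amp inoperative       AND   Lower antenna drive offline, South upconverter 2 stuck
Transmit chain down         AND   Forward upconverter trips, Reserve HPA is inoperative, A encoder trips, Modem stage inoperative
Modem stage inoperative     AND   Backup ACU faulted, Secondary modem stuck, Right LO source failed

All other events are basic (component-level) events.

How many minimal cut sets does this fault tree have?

Modem stage inoperative [AND]: one cut set from each child combined → 1 × 1 × 1 = 1 cut set(s).
Transmit chain down [AND]: one cut set from each child combined → 1 × 1 × 1 × 1 = 1 cut set(s).
Power amp inoperative [AND]: one cut set from each child combined → 1 × 1 = 1 cut set(s).
Tracking loop inoperative [OR]: union of children's cut sets → 4 cut set(s).
Antenna path lost [AND]: one cut set from each child combined → 1 × 1 × 4 = 4 cut set(s).
Satellite uplink lost [AND]: one cut set from each child combined → 4 × 1 = 4 cut set(s).
Minimal cut sets: {A encoder trips, Backup ACU faulted, Encoder 2 offline, Feed failed, Forward upconverter trips, North waveguide switch failed, Reserve HPA is inoperative, Right LO source failed, Secondary modem stuck}; {A encoder trips, Backup ACU faulted, Encoder 2 offline, Forward upconverter trips, North waveguide switch failed, Reserve HPA is inoperative, Right LO source failed, Secondary modem stuck, Tracking receiver offline}; {A encoder trips, Backup ACU faulted, Encoder 2 offline, Forward upconverter trips, Lower antenna drive offline, North waveguide switch failed, Reserve HPA is inoperative, Right LO source failed, Secondary modem stuck, South upconverter 2 stuck}; {A encoder trips, Backup ACU faulted, Encoder 2 offline, Forward upconverter trips, North waveguide switch failed, Reserve HPA 2 is inoperative, Reserve HPA is inoperative, Right LO source failed, Secondary modem stuck}.

4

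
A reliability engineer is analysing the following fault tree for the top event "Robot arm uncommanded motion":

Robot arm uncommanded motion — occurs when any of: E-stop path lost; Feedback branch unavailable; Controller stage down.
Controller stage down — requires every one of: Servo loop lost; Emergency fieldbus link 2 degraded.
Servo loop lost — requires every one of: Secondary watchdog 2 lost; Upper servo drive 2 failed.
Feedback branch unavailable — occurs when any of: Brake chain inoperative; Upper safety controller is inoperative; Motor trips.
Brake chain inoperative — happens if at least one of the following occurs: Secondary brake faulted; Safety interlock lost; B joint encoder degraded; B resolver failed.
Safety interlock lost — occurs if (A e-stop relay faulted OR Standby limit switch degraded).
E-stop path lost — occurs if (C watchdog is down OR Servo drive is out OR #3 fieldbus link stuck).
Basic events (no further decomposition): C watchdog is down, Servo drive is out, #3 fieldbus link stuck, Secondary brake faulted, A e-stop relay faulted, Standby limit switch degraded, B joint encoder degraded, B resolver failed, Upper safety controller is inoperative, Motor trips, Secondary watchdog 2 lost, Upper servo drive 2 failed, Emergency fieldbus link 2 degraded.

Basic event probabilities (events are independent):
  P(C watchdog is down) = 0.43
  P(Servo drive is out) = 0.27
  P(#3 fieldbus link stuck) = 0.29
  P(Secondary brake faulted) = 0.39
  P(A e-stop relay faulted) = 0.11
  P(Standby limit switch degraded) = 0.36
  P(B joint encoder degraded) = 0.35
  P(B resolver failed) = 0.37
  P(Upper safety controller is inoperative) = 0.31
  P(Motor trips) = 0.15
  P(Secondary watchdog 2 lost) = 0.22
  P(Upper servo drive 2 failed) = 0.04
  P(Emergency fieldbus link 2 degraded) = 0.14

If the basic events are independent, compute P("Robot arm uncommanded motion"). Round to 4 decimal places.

P(E-stop path lost) [OR] = 1 − (1−0.43) × (1−0.27) × (1−0.29) = 0.704569
P(Safety interlock lost) [OR] = 1 − (1−0.11) × (1−0.36) = 0.430400
P(Brake chain inoperative) [OR] = 1 − (1−0.39) × (1−0.430400) × (1−0.35) × (1−0.37) = 0.857717
P(Feedback branch unavailable) [OR] = 1 − (1−0.857717) × (1−0.31) × (1−0.15) = 0.916551
P(Servo loop lost) [AND] = 0.22 × 0.04 = 0.008800
P(Controller stage down) [AND] = 0.008800 × 0.14 = 0.001232
P(Robot arm uncommanded motion) [OR] = 1 − (1−0.704569) × (1−0.916551) × (1−0.001232) = 0.975377
Rounded to 4 decimal places: P(Robot arm uncommanded motion) ≈ 0.9754.

0.9754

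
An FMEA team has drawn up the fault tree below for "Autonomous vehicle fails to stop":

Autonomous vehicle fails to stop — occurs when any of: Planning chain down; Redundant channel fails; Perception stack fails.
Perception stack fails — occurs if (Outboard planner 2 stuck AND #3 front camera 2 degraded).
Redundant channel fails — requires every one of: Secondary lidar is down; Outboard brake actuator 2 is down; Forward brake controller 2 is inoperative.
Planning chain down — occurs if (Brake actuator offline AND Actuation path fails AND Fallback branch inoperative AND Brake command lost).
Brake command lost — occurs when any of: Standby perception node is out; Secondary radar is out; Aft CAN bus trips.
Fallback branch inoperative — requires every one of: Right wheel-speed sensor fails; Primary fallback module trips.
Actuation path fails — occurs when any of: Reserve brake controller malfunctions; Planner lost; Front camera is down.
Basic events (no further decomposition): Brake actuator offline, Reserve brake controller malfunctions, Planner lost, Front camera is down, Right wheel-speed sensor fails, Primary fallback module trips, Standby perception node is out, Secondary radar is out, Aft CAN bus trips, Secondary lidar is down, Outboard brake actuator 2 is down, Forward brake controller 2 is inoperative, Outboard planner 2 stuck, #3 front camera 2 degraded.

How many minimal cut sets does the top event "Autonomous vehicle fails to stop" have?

11

Actuation path fails [OR]: union of children's cut sets → 3 cut set(s).
Fallback branch inoperative [AND]: one cut set from each child combined → 1 × 1 = 1 cut set(s).
Brake command lost [OR]: union of children's cut sets → 3 cut set(s).
Planning chain down [AND]: one cut set from each child combined → 1 × 3 × 1 × 3 = 9 cut set(s).
Redundant channel fails [AND]: one cut set from each child combined → 1 × 1 × 1 = 1 cut set(s).
Perception stack fails [AND]: one cut set from each child combined → 1 × 1 = 1 cut set(s).
Autonomous vehicle fails to stop [OR]: union of children's cut sets → 11 cut set(s).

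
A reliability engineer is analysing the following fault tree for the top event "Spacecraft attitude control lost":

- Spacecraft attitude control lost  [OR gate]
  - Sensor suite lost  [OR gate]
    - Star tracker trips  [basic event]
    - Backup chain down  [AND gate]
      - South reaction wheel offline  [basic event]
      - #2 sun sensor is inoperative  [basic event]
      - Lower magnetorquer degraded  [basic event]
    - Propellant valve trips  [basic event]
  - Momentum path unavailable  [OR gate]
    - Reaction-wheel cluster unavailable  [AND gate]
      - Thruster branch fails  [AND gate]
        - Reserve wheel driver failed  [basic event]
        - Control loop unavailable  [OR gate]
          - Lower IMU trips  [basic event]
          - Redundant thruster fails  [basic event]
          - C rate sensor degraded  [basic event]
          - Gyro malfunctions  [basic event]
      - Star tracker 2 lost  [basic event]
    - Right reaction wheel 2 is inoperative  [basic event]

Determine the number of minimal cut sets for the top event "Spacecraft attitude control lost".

8

Backup chain down [AND]: one cut set from each child combined → 1 × 1 × 1 = 1 cut set(s).
Sensor suite lost [OR]: union of children's cut sets → 3 cut set(s).
Control loop unavailable [OR]: union of children's cut sets → 4 cut set(s).
Thruster branch fails [AND]: one cut set from each child combined → 1 × 4 = 4 cut set(s).
Reaction-wheel cluster unavailable [AND]: one cut set from each child combined → 4 × 1 = 4 cut set(s).
Momentum path unavailable [OR]: union of children's cut sets → 5 cut set(s).
Spacecraft attitude control lost [OR]: union of children's cut sets → 8 cut set(s).
Minimal cut sets: {Star tracker trips}; {#2 sun sensor is inoperative, Lower magnetorquer degraded, South reaction wheel offline}; {Propellant valve trips}; {Lower IMU trips, Reserve wheel driver failed, Star tracker 2 lost}; {Redundant thruster fails, Reserve wheel driver failed, Star tracker 2 lost}; {C rate sensor degraded, Reserve wheel driver failed, Star tracker 2 lost}; {Gyro malfunctions, Reserve wheel driver failed, Star tracker 2 lost}; {Right reaction wheel 2 is inoperative}.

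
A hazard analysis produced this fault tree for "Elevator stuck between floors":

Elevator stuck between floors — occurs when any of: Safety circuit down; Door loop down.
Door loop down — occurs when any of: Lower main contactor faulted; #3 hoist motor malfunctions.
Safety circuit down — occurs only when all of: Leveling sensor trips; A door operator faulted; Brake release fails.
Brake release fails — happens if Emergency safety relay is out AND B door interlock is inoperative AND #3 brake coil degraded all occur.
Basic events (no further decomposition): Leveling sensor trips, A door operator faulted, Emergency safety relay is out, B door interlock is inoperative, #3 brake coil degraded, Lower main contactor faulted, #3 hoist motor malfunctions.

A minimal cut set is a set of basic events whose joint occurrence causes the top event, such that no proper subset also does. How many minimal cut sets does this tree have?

Brake release fails [AND]: one cut set from each child combined → 1 × 1 × 1 = 1 cut set(s).
Safety circuit down [AND]: one cut set from each child combined → 1 × 1 × 1 = 1 cut set(s).
Door loop down [OR]: union of children's cut sets → 2 cut set(s).
Elevator stuck between floors [OR]: union of children's cut sets → 3 cut set(s).
Minimal cut sets: {#3 brake coil degraded, A door operator faulted, B door interlock is inoperative, Emergency safety relay is out, Leveling sensor trips}; {Lower main contactor faulted}; {#3 hoist motor malfunctions}.

3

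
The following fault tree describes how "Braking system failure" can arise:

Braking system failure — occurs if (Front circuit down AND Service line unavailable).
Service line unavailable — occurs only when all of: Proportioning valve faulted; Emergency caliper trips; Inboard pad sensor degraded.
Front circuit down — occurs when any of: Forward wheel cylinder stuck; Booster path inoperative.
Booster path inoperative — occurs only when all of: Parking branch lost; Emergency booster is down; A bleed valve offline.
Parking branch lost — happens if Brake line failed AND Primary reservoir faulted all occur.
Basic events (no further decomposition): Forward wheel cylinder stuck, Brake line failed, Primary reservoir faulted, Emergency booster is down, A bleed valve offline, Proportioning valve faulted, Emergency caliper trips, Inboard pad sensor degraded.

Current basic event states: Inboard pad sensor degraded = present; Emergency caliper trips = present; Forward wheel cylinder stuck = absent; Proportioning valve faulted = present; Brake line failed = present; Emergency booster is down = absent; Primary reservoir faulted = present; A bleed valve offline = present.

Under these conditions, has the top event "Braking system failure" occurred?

No

Parking branch lost [AND]: Brake line failed=occurs, Primary reservoir faulted=occurs → all inputs occur → occurs.
Booster path inoperative [AND]: Parking branch lost=occurs, Emergency booster is down=not, A bleed valve offline=occurs → not all inputs occur → does not occur.
Front circuit down [OR]: Forward wheel cylinder stuck=not, Booster path inoperative=not → no input occurs → does not occur.
Service line unavailable [AND]: Proportioning valve faulted=occurs, Emergency caliper trips=occurs, Inboard pad sensor degraded=occurs → all inputs occur → occurs.
Braking system failure [AND]: Front circuit down=not, Service line unavailable=occurs → not all inputs occur → does not occur.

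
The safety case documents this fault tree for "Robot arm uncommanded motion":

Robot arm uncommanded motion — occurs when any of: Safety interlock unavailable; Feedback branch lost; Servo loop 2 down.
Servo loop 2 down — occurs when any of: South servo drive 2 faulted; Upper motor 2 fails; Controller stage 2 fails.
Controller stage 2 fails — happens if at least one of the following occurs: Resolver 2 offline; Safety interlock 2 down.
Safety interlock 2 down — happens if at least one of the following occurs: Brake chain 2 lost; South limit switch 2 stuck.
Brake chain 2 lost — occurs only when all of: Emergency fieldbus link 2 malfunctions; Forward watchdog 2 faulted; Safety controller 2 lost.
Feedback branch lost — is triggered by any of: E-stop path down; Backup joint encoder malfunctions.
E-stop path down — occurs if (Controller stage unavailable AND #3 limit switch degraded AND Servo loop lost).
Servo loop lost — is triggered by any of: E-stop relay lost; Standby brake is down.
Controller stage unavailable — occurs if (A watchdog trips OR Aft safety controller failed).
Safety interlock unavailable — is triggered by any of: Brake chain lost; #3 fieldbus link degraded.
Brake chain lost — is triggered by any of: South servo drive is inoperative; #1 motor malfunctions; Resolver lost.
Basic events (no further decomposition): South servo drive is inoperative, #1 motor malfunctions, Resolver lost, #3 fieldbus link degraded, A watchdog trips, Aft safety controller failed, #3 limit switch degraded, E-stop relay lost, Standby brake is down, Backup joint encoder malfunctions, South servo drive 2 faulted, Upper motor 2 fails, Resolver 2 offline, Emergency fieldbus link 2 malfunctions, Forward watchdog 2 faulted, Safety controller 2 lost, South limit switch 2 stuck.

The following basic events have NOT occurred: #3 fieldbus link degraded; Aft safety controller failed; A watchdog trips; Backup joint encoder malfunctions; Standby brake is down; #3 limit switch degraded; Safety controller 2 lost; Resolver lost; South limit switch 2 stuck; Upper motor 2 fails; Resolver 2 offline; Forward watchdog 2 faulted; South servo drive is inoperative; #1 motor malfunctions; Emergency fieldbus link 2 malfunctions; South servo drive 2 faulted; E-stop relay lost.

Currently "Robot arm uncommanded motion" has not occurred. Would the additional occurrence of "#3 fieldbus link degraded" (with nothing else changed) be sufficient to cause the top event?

Yes

Counterfactual: set "#3 fieldbus link degraded" to occurred.
Brake chain lost [OR]: South servo drive is inoperative=not, #1 motor malfunctions=not, Resolver lost=not → no input occurs → does not occur.
Safety interlock unavailable [OR]: Brake chain lost=not, #3 fieldbus link degraded=occurs → at least one input occurs → occurs.
Controller stage unavailable [OR]: A watchdog trips=not, Aft safety controller failed=not → no input occurs → does not occur.
Servo loop lost [OR]: E-stop relay lost=not, Standby brake is down=not → no input occurs → does not occur.
E-stop path down [AND]: Controller stage unavailable=not, #3 limit switch degraded=not, Servo loop lost=not → not all inputs occur → does not occur.
Feedback branch lost [OR]: E-stop path down=not, Backup joint encoder malfunctions=not → no input occurs → does not occur.
Brake chain 2 lost [AND]: Emergency fieldbus link 2 malfunctions=not, Forward watchdog 2 faulted=not, Safety controller 2 lost=not → not all inputs occur → does not occur.
Safety interlock 2 down [OR]: Brake chain 2 lost=not, South limit switch 2 stuck=not → no input occurs → does not occur.
Controller stage 2 fails [OR]: Resolver 2 offline=not, Safety interlock 2 down=not → no input occurs → does not occur.
Servo loop 2 down [OR]: South servo drive 2 faulted=not, Upper motor 2 fails=not, Controller stage 2 fails=not → no input occurs → does not occur.
Robot arm uncommanded motion [OR]: Safety interlock unavailable=occurs, Feedback branch lost=not, Servo loop 2 down=not → at least one input occurs → occurs.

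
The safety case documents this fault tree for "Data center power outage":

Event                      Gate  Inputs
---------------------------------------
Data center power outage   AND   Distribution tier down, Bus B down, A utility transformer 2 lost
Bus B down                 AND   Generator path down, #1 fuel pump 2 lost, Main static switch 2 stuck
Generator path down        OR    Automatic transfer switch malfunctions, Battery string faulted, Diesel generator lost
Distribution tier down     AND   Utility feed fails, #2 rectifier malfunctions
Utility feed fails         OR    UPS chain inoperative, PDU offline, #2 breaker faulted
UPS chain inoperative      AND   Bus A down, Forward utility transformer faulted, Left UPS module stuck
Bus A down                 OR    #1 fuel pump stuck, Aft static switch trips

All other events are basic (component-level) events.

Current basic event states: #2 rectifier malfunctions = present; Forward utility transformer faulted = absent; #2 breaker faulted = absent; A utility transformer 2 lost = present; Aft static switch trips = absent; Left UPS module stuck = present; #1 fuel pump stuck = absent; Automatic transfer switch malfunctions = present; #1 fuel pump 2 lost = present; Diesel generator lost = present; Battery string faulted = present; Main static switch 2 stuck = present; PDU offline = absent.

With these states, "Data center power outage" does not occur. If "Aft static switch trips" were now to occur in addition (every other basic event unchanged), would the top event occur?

No

Counterfactual: set "Aft static switch trips" to occurred.
Bus A down [OR]: #1 fuel pump stuck=not, Aft static switch trips=occurs → at least one input occurs → occurs.
UPS chain inoperative [AND]: Bus A down=occurs, Forward utility transformer faulted=not, Left UPS module stuck=occurs → not all inputs occur → does not occur.
Utility feed fails [OR]: UPS chain inoperative=not, PDU offline=not, #2 breaker faulted=not → no input occurs → does not occur.
Distribution tier down [AND]: Utility feed fails=not, #2 rectifier malfunctions=occurs → not all inputs occur → does not occur.
Generator path down [OR]: Automatic transfer switch malfunctions=occurs, Battery string faulted=occurs, Diesel generator lost=occurs → at least one input occurs → occurs.
Bus B down [AND]: Generator path down=occurs, #1 fuel pump 2 lost=occurs, Main static switch 2 stuck=occurs → all inputs occur → occurs.
Data center power outage [AND]: Distribution tier down=not, Bus B down=occurs, A utility transformer 2 lost=occurs → not all inputs occur → does not occur.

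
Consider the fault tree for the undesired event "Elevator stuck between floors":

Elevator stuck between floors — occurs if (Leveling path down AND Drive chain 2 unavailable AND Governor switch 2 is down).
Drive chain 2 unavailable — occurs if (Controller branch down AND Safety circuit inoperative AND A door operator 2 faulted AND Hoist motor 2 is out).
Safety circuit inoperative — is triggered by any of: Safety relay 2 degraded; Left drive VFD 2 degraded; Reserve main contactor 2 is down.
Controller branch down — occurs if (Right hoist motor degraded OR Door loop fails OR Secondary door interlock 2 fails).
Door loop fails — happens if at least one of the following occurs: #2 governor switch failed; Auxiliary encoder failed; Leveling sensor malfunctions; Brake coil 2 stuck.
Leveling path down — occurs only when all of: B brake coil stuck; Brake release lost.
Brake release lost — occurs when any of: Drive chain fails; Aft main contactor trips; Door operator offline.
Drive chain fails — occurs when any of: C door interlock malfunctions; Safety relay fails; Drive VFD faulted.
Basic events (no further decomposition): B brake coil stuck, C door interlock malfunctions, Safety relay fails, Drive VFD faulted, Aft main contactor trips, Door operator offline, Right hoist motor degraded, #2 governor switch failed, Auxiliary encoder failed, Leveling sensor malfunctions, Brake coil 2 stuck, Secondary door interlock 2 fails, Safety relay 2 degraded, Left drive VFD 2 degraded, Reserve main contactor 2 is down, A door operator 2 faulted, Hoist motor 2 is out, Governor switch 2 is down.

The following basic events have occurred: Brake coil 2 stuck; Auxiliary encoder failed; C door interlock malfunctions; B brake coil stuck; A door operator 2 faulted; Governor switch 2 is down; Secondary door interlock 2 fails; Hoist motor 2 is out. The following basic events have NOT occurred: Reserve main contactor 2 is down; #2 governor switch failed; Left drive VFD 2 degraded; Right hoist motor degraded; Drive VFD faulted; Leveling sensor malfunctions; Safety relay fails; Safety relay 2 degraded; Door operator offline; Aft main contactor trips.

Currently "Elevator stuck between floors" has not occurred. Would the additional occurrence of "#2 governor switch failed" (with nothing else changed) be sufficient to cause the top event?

Counterfactual: set "#2 governor switch failed" to occurred.
Drive chain fails [OR]: C door interlock malfunctions=occurs, Safety relay fails=not, Drive VFD faulted=not → at least one input occurs → occurs.
Brake release lost [OR]: Drive chain fails=occurs, Aft main contactor trips=not, Door operator offline=not → at least one input occurs → occurs.
Leveling path down [AND]: B brake coil stuck=occurs, Brake release lost=occurs → all inputs occur → occurs.
Door loop fails [OR]: #2 governor switch failed=occurs, Auxiliary encoder failed=occurs, Leveling sensor malfunctions=not, Brake coil 2 stuck=occurs → at least one input occurs → occurs.
Controller branch down [OR]: Right hoist motor degraded=not, Door loop fails=occurs, Secondary door interlock 2 fails=occurs → at least one input occurs → occurs.
Safety circuit inoperative [OR]: Safety relay 2 degraded=not, Left drive VFD 2 degraded=not, Reserve main contactor 2 is down=not → no input occurs → does not occur.
Drive chain 2 unavailable [AND]: Controller branch down=occurs, Safety circuit inoperative=not, A door operator 2 faulted=occurs, Hoist motor 2 is out=occurs → not all inputs occur → does not occur.
Elevator stuck between floors [AND]: Leveling path down=occurs, Drive chain 2 unavailable=not, Governor switch 2 is down=occurs → not all inputs occur → does not occur.

No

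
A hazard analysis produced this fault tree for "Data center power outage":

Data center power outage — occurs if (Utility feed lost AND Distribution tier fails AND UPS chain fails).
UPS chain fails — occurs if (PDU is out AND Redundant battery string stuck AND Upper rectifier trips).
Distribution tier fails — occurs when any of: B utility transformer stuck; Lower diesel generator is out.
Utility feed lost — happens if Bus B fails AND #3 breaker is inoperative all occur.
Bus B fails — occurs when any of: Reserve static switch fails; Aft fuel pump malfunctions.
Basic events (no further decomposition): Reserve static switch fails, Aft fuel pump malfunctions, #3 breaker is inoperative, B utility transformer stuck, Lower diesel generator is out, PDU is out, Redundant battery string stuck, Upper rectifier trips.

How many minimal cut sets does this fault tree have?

4

Bus B fails [OR]: union of children's cut sets → 2 cut set(s).
Utility feed lost [AND]: one cut set from each child combined → 2 × 1 = 2 cut set(s).
Distribution tier fails [OR]: union of children's cut sets → 2 cut set(s).
UPS chain fails [AND]: one cut set from each child combined → 1 × 1 × 1 = 1 cut set(s).
Data center power outage [AND]: one cut set from each child combined → 2 × 2 × 1 = 4 cut set(s).
Minimal cut sets: {#3 breaker is inoperative, B utility transformer stuck, PDU is out, Redundant battery string stuck, Reserve static switch fails, Upper rectifier trips}; {#3 breaker is inoperative, Lower diesel generator is out, PDU is out, Redundant battery string stuck, Reserve static switch fails, Upper rectifier trips}; {#3 breaker is inoperative, Aft fuel pump malfunctions, B utility transformer stuck, PDU is out, Redundant battery string stuck, Upper rectifier trips}; {#3 breaker is inoperative, Aft fuel pump malfunctions, Lower diesel generator is out, PDU is out, Redundant battery string stuck, Upper rectifier trips}.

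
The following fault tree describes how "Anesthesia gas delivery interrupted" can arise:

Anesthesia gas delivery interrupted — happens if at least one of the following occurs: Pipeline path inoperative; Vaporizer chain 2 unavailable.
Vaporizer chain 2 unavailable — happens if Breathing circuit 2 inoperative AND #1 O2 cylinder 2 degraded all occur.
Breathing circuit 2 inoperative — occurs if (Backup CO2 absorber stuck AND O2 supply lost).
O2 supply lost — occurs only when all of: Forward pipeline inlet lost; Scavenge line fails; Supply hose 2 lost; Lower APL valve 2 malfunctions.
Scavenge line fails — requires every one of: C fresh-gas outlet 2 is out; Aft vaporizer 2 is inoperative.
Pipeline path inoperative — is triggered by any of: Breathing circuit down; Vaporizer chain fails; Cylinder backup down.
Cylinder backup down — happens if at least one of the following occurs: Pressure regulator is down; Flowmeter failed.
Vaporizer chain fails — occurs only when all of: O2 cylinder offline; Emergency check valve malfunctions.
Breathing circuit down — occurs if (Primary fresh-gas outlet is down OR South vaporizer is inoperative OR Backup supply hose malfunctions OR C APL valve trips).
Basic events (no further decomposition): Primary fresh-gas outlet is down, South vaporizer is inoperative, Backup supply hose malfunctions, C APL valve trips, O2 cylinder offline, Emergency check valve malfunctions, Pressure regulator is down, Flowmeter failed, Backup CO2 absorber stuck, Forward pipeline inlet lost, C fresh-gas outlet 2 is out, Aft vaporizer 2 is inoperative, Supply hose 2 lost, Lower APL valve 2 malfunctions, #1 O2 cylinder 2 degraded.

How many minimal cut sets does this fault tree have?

8

Breathing circuit down [OR]: union of children's cut sets → 4 cut set(s).
Vaporizer chain fails [AND]: one cut set from each child combined → 1 × 1 = 1 cut set(s).
Cylinder backup down [OR]: union of children's cut sets → 2 cut set(s).
Pipeline path inoperative [OR]: union of children's cut sets → 7 cut set(s).
Scavenge line fails [AND]: one cut set from each child combined → 1 × 1 = 1 cut set(s).
O2 supply lost [AND]: one cut set from each child combined → 1 × 1 × 1 × 1 = 1 cut set(s).
Breathing circuit 2 inoperative [AND]: one cut set from each child combined → 1 × 1 = 1 cut set(s).
Vaporizer chain 2 unavailable [AND]: one cut set from each child combined → 1 × 1 = 1 cut set(s).
Anesthesia gas delivery interrupted [OR]: union of children's cut sets → 8 cut set(s).
Minimal cut sets: {Primary fresh-gas outlet is down}; {South vaporizer is inoperative}; {Backup supply hose malfunctions}; {C APL valve trips}; {Emergency check valve malfunctions, O2 cylinder offline}; {Pressure regulator is down}; {Flowmeter failed}; {#1 O2 cylinder 2 degraded, Aft vaporizer 2 is inoperative, Backup CO2 absorber stuck, C fresh-gas outlet 2 is out, Forward pipeline inlet lost, Lower APL valve 2 malfunctions, Supply hose 2 lost}.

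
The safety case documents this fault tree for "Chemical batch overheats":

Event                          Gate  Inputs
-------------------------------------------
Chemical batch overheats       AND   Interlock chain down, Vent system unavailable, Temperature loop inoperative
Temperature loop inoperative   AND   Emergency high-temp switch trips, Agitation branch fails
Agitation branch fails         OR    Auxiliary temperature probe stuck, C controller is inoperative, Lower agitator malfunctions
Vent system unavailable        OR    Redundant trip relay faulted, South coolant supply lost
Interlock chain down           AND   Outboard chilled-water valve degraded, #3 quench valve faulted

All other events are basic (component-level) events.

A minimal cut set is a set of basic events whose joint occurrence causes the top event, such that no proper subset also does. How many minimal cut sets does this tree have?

6

Interlock chain down [AND]: one cut set from each child combined → 1 × 1 = 1 cut set(s).
Vent system unavailable [OR]: union of children's cut sets → 2 cut set(s).
Agitation branch fails [OR]: union of children's cut sets → 3 cut set(s).
Temperature loop inoperative [AND]: one cut set from each child combined → 1 × 3 = 3 cut set(s).
Chemical batch overheats [AND]: one cut set from each child combined → 1 × 2 × 3 = 6 cut set(s).
Minimal cut sets: {#3 quench valve faulted, Auxiliary temperature probe stuck, Emergency high-temp switch trips, Outboard chilled-water valve degraded, Redundant trip relay faulted}; {#3 quench valve faulted, C controller is inoperative, Emergency high-temp switch trips, Outboard chilled-water valve degraded, Redundant trip relay faulted}; {#3 quench valve faulted, Emergency high-temp switch trips, Lower agitator malfunctions, Outboard chilled-water valve degraded, Redundant trip relay faulted}; {#3 quench valve faulted, Auxiliary temperature probe stuck, Emergency high-temp switch trips, Outboard chilled-water valve degraded, South coolant supply lost}; {#3 quench valve faulted, C controller is inoperative, Emergency high-temp switch trips, Outboard chilled-water valve degraded, South coolant supply lost}; {#3 quench valve faulted, Emergency high-temp switch trips, Lower agitator malfunctions, Outboard chilled-water valve degraded, South coolant supply lost}.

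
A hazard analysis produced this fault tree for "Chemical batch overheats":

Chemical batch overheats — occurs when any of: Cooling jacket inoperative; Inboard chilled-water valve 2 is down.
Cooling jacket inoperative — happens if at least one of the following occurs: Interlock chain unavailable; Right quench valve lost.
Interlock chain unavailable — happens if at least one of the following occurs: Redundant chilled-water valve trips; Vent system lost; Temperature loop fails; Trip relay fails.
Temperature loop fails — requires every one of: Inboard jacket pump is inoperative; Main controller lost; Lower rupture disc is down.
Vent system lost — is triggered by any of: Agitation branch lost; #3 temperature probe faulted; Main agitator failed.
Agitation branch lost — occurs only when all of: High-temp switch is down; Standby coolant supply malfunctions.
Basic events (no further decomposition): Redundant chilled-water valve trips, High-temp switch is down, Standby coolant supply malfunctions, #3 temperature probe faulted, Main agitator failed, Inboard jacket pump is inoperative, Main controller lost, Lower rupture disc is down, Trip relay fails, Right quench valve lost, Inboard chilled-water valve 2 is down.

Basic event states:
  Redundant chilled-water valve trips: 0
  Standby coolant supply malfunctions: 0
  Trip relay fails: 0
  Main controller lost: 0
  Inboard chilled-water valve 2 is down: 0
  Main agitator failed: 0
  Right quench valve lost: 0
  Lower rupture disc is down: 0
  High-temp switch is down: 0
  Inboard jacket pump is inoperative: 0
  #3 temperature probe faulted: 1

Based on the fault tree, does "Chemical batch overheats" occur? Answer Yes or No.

Agitation branch lost [AND]: High-temp switch is down=not, Standby coolant supply malfunctions=not → not all inputs occur → does not occur.
Vent system lost [OR]: Agitation branch lost=not, #3 temperature probe faulted=occurs, Main agitator failed=not → at least one input occurs → occurs.
Temperature loop fails [AND]: Inboard jacket pump is inoperative=not, Main controller lost=not, Lower rupture disc is down=not → not all inputs occur → does not occur.
Interlock chain unavailable [OR]: Redundant chilled-water valve trips=not, Vent system lost=occurs, Temperature loop fails=not, Trip relay fails=not → at least one input occurs → occurs.
Cooling jacket inoperative [OR]: Interlock chain unavailable=occurs, Right quench valve lost=not → at least one input occurs → occurs.
Chemical batch overheats [OR]: Cooling jacket inoperative=occurs, Inboard chilled-water valve 2 is down=not → at least one input occurs → occurs.

Yes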